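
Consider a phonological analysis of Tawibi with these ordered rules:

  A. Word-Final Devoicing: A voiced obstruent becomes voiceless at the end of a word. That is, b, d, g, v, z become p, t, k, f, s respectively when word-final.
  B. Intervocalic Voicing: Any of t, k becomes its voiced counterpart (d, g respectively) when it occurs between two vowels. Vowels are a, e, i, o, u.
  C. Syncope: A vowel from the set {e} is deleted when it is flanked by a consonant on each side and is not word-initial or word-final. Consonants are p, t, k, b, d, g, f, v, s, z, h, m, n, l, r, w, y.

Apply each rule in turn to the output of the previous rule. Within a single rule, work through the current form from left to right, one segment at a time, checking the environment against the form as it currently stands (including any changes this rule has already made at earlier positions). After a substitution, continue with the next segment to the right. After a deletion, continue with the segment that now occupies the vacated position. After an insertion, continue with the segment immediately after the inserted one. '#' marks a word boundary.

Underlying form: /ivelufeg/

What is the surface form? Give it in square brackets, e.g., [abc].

[ivlufk]

A Word-Final Devoicing: [ivelufeg] → [ivelufek]
B Intervocalic Voicing: no change — [ivelufek]
C Syncope: [ivelufek] → [ivlufk]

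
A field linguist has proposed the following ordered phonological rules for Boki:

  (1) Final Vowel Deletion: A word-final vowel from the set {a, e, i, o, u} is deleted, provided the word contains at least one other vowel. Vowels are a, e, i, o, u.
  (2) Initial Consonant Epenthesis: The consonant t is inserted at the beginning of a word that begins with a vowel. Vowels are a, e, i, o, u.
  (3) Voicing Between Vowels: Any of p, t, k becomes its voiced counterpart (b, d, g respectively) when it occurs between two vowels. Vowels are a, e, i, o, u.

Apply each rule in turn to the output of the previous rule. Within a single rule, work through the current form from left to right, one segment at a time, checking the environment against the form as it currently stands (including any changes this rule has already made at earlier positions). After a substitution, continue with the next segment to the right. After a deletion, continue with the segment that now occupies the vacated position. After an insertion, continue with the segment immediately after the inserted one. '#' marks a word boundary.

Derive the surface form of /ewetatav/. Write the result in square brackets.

[tewedadav]

(1) Final Vowel Deletion: no change — [ewetatav]
(2) Initial Consonant Epenthesis: [ewetatav] → [tewetatav]
(3) Voicing Between Vowels: [tewetatav] → [tewedadav]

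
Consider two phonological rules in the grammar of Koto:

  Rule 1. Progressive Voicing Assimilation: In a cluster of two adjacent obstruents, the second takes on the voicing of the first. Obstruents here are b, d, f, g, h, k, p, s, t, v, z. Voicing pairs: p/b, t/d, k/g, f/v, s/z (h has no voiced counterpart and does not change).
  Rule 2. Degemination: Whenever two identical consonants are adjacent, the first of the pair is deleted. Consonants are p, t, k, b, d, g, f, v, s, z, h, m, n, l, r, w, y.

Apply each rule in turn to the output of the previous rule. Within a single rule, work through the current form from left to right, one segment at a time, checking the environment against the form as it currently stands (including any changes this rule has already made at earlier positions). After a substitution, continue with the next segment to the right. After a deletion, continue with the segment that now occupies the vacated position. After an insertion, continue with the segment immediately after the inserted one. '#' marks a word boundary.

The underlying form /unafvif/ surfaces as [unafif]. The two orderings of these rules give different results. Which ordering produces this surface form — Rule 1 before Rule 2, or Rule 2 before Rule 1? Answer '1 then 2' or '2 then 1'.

1 then 2

Order 1 then 2:
  1 Progressive Voicing Assimilation: [unafvif] → [unaffif]
  2 Degemination: [unaffif] → [unafif]
  result: [unafif]
Order 2 then 1:
  2 Degemination: no change — [unafvif]
  1 Progressive Voicing Assimilation: [unafvif] → [unaffif]
  result: [unaffif]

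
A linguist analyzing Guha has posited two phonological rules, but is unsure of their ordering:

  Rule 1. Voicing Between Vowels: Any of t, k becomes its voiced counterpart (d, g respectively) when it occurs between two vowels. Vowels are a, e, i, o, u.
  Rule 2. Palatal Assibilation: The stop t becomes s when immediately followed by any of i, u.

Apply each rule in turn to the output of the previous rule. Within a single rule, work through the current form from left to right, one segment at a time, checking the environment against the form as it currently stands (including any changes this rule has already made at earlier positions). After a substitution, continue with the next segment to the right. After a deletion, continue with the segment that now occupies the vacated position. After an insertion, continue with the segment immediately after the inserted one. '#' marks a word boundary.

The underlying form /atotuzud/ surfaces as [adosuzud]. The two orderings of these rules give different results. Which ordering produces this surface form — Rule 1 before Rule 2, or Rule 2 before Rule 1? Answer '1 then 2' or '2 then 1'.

Order 1 then 2:
  1 Voicing Between Vowels: [atotuzud] → [adoduzud]
  2 Palatal Assibilation: no change — [adoduzud]
  result: [adoduzud]
Order 2 then 1:
  2 Palatal Assibilation: [atotuzud] → [atosuzud]
  1 Voicing Between Vowels: [atosuzud] → [adosuzud]
  result: [adosuzud]

2 then 1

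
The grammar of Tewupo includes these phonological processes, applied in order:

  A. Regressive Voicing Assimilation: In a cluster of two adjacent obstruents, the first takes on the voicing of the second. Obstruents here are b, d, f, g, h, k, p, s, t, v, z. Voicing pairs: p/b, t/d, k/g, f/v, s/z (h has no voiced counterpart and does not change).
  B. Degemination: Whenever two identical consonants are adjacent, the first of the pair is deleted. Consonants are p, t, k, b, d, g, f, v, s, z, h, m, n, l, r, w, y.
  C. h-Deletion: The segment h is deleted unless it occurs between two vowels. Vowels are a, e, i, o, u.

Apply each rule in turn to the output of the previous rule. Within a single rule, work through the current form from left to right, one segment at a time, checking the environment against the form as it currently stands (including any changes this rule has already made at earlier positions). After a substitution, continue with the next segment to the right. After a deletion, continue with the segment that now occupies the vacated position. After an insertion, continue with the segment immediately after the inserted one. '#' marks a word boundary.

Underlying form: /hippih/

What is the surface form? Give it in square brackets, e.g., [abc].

A Regressive Voicing Assimilation: no change — [hippih]
B Degemination: [hippih] → [hipih]
C h-Deletion: [hipih] → [ipi]

[ipi]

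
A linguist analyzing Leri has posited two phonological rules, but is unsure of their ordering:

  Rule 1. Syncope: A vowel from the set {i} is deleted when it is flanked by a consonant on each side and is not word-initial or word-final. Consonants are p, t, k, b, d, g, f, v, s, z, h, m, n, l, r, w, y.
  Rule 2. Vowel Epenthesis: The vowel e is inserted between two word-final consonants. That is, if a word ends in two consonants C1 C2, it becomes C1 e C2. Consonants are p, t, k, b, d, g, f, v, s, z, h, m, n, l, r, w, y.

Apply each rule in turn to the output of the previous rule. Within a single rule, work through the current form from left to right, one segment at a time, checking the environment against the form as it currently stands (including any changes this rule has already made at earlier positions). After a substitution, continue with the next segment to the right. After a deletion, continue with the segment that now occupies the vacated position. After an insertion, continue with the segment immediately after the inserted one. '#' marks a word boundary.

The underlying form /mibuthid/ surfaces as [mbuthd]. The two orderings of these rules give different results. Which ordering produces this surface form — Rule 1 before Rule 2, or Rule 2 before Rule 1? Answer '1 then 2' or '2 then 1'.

2 then 1

Order 1 then 2:
  1 Syncope: [mibuthid] → [mbuthd]
  2 Vowel Epenthesis: [mbuthd] → [mbuthed]
  result: [mbuthed]
Order 2 then 1:
  2 Vowel Epenthesis: no change — [mibuthid]
  1 Syncope: [mibuthid] → [mbuthd]
  result: [mbuthd]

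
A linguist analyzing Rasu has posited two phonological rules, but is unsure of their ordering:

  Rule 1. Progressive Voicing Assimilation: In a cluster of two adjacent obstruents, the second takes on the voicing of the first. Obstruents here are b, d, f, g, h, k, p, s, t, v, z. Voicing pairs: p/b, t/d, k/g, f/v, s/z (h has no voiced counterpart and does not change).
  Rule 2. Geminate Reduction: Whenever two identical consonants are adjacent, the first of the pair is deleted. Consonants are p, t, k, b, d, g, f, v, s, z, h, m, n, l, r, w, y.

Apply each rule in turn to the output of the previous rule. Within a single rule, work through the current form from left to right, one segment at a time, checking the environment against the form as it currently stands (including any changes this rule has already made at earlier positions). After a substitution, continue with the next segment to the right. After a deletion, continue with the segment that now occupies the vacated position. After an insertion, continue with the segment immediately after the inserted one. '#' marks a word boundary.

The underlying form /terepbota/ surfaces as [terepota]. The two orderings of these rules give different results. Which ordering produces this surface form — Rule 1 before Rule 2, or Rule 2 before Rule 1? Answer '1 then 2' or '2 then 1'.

1 then 2

Order 1 then 2:
  1 Progressive Voicing Assimilation: [terepbota] → [tereppota]
  2 Geminate Reduction: [tereppota] → [terepota]
  result: [terepota]
Order 2 then 1:
  2 Geminate Reduction: no change — [terepbota]
  1 Progressive Voicing Assimilation: [terepbota] → [tereppota]
  result: [tereppota]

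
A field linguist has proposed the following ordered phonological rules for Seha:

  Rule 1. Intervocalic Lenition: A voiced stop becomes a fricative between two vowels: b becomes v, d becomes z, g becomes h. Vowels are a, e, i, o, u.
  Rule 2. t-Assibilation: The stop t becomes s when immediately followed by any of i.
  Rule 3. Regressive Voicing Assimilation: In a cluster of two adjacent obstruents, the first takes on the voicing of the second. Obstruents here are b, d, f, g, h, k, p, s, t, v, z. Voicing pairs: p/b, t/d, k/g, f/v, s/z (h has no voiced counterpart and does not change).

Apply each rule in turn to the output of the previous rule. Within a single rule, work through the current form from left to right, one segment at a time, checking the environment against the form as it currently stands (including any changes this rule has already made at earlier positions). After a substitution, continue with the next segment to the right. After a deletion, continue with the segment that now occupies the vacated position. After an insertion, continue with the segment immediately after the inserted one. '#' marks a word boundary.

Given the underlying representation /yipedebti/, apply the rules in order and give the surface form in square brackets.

Rule 1 Intervocalic Lenition: [yipedebti] → [yipezebti]
Rule 2 t-Assibilation: [yipezebti] → [yipezebsi]
Rule 3 Regressive Voicing Assimilation: [yipezebsi] → [yipezepsi]

[yipezepsi]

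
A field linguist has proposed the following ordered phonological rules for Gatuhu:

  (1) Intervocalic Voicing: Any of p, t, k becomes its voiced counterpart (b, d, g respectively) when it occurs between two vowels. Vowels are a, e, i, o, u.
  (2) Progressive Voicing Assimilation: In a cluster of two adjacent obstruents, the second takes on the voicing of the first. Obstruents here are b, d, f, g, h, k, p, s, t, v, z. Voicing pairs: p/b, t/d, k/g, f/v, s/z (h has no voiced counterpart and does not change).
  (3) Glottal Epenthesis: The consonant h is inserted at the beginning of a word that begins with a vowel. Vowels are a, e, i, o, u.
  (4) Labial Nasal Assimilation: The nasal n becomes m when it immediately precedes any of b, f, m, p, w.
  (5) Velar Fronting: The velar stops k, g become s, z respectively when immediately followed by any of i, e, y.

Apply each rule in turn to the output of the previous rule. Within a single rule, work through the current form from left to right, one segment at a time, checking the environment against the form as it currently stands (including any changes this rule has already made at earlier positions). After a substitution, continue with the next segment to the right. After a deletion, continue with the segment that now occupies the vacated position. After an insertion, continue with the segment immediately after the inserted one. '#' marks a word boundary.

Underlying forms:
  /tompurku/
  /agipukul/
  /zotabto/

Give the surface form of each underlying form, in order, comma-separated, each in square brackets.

/tompurku/:
  (1) Intervocalic Voicing: no change — [tompurku]
  (2) Progressive Voicing Assimilation: no change — [tompurku]
  (3) Glottal Epenthesis: no change — [tompurku]
  (4) Labial Nasal Assimilation: no change — [tompurku]
  (5) Velar Fronting: no change — [tompurku]
/agipukul/:
  (1) Intervocalic Voicing: [agipukul] → [agibugul]
  (2) Progressive Voicing Assimilation: no change — [agibugul]
  (3) Glottal Epenthesis: [agibugul] → [hagibugul]
  (4) Labial Nasal Assimilation: no change — [hagibugul]
  (5) Velar Fronting: [hagibugul] → [hazibugul]
/zotabto/:
  (1) Intervocalic Voicing: [zotabto] → [zodabto]
  (2) Progressive Voicing Assimilation: [zodabto] → [zodabdo]
  (3) Glottal Epenthesis: no change — [zodabdo]
  (4) Labial Nasal Assimilation: no change — [zodabdo]
  (5) Velar Fronting: no change — [zodabdo]

[tompurku], [hazibugul], [zodabdo]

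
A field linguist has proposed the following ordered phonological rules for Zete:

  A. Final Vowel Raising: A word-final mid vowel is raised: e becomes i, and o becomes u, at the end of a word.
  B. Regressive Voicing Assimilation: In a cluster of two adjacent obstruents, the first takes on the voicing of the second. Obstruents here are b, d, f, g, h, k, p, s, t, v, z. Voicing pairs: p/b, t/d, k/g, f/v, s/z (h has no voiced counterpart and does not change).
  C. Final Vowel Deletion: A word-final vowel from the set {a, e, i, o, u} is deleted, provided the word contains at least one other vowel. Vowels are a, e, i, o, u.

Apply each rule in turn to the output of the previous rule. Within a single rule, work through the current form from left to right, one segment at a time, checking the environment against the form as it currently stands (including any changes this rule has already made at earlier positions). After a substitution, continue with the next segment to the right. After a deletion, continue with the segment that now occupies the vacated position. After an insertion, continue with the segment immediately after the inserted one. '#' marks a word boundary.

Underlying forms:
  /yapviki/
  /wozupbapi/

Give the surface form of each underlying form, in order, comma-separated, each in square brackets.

[yabvik], [wozubbap]

/yapviki/:
  A Final Vowel Raising: no change — [yapviki]
  B Regressive Voicing Assimilation: [yapviki] → [yabviki]
  C Final Vowel Deletion: [yabviki] → [yabvik]
/wozupbapi/:
  A Final Vowel Raising: no change — [wozupbapi]
  B Regressive Voicing Assimilation: [wozupbapi] → [wozubbapi]
  C Final Vowel Deletion: [wozubbapi] → [wozubbap]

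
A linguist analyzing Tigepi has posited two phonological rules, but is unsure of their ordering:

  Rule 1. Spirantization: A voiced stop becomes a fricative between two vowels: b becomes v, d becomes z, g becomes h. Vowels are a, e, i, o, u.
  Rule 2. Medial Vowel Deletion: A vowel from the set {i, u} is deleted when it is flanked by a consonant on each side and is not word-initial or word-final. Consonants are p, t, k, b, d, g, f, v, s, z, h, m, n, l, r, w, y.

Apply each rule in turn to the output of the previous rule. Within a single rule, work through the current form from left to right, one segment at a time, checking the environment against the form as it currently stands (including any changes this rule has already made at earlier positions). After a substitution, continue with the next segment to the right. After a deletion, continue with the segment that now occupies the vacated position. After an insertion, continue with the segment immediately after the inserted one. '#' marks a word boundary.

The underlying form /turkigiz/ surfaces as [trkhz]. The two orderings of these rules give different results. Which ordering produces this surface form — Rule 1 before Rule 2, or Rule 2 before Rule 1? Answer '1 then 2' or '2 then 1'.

Order 1 then 2:
  1 Spirantization: [turkigiz] → [turkihiz]
  2 Medial Vowel Deletion: [turkihiz] → [trkhz]
  result: [trkhz]
Order 2 then 1:
  2 Medial Vowel Deletion: [turkigiz] → [trkgz]
  1 Spirantization: no change — [trkgz]
  result: [trkgz]

1 then 2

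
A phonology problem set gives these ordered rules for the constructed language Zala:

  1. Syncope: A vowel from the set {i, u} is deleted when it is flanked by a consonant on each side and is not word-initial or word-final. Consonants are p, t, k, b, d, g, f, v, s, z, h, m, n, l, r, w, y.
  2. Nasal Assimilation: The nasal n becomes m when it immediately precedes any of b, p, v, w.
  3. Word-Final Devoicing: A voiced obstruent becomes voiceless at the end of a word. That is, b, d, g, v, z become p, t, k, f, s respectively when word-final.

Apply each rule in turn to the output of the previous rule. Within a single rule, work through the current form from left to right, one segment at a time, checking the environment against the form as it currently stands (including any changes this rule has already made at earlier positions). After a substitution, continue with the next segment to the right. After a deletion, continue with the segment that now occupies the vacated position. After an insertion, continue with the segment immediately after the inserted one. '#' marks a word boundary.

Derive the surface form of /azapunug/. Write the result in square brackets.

1 Syncope: [azapunug] → [azapng]
2 Nasal Assimilation: no change — [azapng]
3 Word-Final Devoicing: [azapng] → [azapnk]

[azapnk]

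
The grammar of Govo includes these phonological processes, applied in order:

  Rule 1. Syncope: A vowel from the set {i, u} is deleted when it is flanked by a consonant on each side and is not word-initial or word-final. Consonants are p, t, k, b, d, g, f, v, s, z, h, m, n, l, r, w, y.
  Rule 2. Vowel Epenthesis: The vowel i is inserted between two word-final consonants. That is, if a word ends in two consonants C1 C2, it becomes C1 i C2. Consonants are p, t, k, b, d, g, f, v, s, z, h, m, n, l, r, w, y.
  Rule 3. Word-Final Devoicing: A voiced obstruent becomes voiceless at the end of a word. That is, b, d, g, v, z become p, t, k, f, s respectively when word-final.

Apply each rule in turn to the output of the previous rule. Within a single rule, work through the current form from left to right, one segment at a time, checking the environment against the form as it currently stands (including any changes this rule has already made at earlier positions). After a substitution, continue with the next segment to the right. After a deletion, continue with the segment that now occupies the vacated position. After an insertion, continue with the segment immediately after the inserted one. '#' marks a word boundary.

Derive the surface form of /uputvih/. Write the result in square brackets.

Rule 1 Syncope: [uputvih] → [uptvh]
Rule 2 Vowel Epenthesis: [uptvh] → [uptvih]
Rule 3 Word-Final Devoicing: no change — [uptvih]

[uptvih]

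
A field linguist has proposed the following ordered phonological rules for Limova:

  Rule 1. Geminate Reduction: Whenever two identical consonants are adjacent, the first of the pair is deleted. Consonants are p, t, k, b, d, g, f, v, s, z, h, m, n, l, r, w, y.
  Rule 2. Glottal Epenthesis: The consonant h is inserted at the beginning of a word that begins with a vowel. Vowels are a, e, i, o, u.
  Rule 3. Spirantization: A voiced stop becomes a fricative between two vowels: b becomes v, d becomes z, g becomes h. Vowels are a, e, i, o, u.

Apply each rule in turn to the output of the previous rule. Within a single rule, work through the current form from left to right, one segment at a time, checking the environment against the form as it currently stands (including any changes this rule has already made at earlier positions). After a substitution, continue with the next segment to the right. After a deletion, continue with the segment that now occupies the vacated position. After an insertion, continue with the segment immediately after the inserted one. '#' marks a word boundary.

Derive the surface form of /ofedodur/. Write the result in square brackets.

[hofezozur]

Rule 1 Geminate Reduction: no change — [ofedodur]
Rule 2 Glottal Epenthesis: [ofedodur] → [hofedodur]
Rule 3 Spirantization: [hofedodur] → [hofezozur]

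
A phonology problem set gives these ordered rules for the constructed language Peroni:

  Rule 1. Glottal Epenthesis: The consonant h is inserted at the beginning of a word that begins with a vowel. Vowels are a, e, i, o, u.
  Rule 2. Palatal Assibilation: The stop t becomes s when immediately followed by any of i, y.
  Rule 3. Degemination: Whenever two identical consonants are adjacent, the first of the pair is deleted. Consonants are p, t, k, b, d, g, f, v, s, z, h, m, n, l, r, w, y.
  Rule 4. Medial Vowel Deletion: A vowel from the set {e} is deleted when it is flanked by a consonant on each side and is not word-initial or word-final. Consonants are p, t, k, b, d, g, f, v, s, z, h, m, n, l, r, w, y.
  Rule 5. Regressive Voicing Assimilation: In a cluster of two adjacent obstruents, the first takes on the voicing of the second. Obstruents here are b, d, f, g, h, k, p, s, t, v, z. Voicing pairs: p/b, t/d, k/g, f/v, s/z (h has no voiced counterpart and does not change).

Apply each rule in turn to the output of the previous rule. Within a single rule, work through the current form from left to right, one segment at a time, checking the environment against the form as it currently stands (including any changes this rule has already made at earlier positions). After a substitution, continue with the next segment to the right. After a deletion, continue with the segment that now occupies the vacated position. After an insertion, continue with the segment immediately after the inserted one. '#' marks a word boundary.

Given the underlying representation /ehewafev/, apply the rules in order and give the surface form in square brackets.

[hhwavv]

Rule 1 Glottal Epenthesis: [ehewafev] → [hehewafev]
Rule 2 Palatal Assibilation: no change — [hehewafev]
Rule 3 Degemination: no change — [hehewafev]
Rule 4 Medial Vowel Deletion: [hehewafev] → [hhwafv]
Rule 5 Regressive Voicing Assimilation: [hhwafv] → [hhwavv]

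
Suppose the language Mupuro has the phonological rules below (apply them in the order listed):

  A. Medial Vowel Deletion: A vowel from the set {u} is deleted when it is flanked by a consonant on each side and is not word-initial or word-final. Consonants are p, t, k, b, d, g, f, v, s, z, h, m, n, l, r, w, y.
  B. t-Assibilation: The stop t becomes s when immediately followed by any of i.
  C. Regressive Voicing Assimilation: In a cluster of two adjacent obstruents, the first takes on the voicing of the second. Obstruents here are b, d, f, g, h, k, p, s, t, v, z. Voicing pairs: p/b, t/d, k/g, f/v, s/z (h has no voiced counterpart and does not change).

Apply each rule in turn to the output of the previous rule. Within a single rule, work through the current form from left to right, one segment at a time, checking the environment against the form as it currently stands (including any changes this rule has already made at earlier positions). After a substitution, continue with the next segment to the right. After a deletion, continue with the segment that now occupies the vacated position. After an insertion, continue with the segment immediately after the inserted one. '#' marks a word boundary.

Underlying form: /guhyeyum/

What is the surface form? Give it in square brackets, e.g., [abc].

A Medial Vowel Deletion: [guhyeyum] → [ghyeym]
B t-Assibilation: no change — [ghyeym]
C Regressive Voicing Assimilation: [ghyeym] → [khyeym]

[khyeym]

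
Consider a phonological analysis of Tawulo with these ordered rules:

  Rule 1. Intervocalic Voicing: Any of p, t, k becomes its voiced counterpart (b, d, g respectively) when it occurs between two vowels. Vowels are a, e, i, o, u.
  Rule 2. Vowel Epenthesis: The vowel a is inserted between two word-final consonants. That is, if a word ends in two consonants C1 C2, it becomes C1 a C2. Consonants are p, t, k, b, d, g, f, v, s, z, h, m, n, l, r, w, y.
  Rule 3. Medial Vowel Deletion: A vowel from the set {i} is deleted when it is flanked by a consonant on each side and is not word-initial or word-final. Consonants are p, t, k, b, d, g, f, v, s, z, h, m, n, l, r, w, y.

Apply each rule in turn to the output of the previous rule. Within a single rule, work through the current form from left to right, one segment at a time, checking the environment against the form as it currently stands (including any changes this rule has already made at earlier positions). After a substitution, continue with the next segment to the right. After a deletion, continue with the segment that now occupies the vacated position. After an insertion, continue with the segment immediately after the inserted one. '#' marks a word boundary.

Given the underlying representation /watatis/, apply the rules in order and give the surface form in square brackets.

[wadads]

Rule 1 Intervocalic Voicing: [watatis] → [wadadis]
Rule 2 Vowel Epenthesis: no change — [wadadis]
Rule 3 Medial Vowel Deletion: [wadadis] → [wadads]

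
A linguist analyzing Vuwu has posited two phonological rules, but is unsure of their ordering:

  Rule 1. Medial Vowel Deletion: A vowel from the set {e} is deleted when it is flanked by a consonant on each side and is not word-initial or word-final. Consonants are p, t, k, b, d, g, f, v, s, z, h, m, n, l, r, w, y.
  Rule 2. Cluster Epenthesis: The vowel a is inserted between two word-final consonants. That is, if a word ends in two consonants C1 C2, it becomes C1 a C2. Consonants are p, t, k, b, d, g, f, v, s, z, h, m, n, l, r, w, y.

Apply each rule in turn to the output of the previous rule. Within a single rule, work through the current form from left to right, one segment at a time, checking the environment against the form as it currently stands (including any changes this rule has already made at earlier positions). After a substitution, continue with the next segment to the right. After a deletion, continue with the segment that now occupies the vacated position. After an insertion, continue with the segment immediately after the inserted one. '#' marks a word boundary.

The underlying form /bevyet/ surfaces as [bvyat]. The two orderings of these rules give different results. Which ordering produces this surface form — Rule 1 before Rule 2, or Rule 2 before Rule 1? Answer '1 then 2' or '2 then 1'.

1 then 2

Order 1 then 2:
  1 Medial Vowel Deletion: [bevyet] → [bvyt]
  2 Cluster Epenthesis: [bvyt] → [bvyat]
  result: [bvyat]
Order 2 then 1:
  2 Cluster Epenthesis: no change — [bevyet]
  1 Medial Vowel Deletion: [bevyet] → [bvyt]
  result: [bvyt]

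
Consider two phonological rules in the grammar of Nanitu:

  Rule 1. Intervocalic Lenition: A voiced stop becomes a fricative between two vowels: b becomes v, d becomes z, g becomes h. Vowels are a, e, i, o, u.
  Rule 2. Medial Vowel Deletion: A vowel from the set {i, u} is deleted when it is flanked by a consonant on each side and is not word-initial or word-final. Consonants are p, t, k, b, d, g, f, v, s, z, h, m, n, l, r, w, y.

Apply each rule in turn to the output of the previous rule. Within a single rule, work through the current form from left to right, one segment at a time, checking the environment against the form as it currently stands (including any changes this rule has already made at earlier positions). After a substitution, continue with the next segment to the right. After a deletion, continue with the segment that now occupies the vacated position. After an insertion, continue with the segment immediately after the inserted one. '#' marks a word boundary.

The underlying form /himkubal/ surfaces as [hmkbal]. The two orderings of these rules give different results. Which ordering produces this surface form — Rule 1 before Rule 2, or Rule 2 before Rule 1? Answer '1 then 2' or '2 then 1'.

2 then 1

Order 1 then 2:
  1 Intervocalic Lenition: [himkubal] → [himkuval]
  2 Medial Vowel Deletion: [himkuval] → [hmkval]
  result: [hmkval]
Order 2 then 1:
  2 Medial Vowel Deletion: [himkubal] → [hmkbal]
  1 Intervocalic Lenition: no change — [hmkbal]
  result: [hmkbal]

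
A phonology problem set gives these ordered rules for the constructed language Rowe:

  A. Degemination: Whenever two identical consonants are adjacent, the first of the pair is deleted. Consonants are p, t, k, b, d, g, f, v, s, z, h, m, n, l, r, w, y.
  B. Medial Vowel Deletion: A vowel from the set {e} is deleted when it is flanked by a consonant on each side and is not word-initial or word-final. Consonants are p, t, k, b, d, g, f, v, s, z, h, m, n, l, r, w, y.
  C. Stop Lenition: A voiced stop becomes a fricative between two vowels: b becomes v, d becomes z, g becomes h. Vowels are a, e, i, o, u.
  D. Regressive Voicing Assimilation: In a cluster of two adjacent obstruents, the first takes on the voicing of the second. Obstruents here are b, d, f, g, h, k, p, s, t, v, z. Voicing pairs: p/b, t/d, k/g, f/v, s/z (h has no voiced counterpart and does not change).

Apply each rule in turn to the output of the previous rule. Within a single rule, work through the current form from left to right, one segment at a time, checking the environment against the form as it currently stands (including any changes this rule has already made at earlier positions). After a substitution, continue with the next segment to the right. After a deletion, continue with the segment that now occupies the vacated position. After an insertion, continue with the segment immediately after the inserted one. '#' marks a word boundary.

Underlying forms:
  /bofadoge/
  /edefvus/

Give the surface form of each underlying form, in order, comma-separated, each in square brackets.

/bofadoge/:
  A Degemination: no change — [bofadoge]
  B Medial Vowel Deletion: no change — [bofadoge]
  C Stop Lenition: [bofadoge] → [bofazohe]
  D Regressive Voicing Assimilation: no change — [bofazohe]
/edefvus/:
  A Degemination: no change — [edefvus]
  B Medial Vowel Deletion: [edefvus] → [edfvus]
  C Stop Lenition: no change — [edfvus]
  D Regressive Voicing Assimilation: [edfvus] → [etvvus]

[bofazohe], [etvvus]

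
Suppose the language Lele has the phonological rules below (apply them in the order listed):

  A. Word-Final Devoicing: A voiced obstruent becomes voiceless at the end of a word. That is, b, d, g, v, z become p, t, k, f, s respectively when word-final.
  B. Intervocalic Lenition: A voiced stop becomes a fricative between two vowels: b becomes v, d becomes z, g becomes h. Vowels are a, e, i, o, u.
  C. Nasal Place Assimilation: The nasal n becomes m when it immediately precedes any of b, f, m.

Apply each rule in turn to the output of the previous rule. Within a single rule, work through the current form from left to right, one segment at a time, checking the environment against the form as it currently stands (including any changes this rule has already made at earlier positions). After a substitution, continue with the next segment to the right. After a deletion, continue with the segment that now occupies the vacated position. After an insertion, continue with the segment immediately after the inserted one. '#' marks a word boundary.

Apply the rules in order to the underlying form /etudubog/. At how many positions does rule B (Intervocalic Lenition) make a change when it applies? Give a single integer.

A Word-Final Devoicing: [etudubog] → [etudubok]
B Intervocalic Lenition: [etudubok] → [etuzuvok]
C Nasal Place Assimilation: no change — [etuzuvok]
Rule B changed 2 position(s).

2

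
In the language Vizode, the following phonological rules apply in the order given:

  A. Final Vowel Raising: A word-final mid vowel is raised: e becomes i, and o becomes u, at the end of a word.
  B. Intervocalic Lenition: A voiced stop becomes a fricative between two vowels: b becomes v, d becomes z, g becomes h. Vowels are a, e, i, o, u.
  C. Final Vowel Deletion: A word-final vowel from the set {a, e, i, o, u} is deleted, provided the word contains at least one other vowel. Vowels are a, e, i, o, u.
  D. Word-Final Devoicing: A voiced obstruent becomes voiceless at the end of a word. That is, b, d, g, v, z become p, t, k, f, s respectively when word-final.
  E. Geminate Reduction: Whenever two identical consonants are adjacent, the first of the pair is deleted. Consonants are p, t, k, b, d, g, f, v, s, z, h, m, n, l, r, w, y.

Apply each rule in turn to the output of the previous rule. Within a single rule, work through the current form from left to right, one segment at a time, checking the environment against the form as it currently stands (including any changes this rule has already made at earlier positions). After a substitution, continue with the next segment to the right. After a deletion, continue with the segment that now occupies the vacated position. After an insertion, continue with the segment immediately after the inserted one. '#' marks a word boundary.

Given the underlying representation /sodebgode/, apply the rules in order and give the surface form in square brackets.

[sozebgos]

A Final Vowel Raising: [sodebgode] → [sodebgodi]
B Intervocalic Lenition: [sodebgodi] → [sozebgozi]
C Final Vowel Deletion: [sozebgozi] → [sozebgoz]
D Word-Final Devoicing: [sozebgoz] → [sozebgos]
E Geminate Reduction: no change — [sozebgos]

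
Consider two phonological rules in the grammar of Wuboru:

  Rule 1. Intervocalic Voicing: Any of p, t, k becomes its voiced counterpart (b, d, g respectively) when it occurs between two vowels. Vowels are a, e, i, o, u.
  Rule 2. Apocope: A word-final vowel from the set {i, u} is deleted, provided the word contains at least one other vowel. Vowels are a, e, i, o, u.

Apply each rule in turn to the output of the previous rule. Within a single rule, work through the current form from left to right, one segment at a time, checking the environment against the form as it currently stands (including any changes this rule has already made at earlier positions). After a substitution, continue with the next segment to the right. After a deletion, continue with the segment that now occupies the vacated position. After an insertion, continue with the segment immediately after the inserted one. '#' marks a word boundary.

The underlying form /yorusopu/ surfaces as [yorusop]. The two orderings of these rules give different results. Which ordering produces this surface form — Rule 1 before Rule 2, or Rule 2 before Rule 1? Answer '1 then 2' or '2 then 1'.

Order 1 then 2:
  1 Intervocalic Voicing: [yorusopu] → [yorusobu]
  2 Apocope: [yorusobu] → [yorusob]
  result: [yorusob]
Order 2 then 1:
  2 Apocope: [yorusopu] → [yorusop]
  1 Intervocalic Voicing: no change — [yorusop]
  result: [yorusop]

2 then 1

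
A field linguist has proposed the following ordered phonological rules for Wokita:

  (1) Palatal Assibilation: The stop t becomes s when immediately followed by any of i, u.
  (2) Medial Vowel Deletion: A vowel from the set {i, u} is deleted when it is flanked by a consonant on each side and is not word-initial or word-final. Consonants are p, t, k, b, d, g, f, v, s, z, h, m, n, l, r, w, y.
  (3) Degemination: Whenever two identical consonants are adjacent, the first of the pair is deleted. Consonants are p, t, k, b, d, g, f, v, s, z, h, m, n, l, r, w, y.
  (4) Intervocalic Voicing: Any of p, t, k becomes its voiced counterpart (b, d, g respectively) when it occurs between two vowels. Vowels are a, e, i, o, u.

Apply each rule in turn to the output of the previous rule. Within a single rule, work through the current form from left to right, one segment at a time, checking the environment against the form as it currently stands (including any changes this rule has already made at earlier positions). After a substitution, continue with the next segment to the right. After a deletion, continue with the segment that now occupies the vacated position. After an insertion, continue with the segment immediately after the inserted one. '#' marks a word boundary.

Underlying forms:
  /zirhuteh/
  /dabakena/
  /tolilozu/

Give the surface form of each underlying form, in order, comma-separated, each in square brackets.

[zrhteh], [dabagena], [tolozu]

/zirhuteh/:
  (1) Palatal Assibilation: no change — [zirhuteh]
  (2) Medial Vowel Deletion: [zirhuteh] → [zrhteh]
  (3) Degemination: no change — [zrhteh]
  (4) Intervocalic Voicing: no change — [zrhteh]
/dabakena/:
  (1) Palatal Assibilation: no change — [dabakena]
  (2) Medial Vowel Deletion: no change — [dabakena]
  (3) Degemination: no change — [dabakena]
  (4) Intervocalic Voicing: [dabakena] → [dabagena]
/tolilozu/:
  (1) Palatal Assibilation: no change — [tolilozu]
  (2) Medial Vowel Deletion: [tolilozu] → [tollozu]
  (3) Degemination: [tollozu] → [tolozu]
  (4) Intervocalic Voicing: no change — [tolozu]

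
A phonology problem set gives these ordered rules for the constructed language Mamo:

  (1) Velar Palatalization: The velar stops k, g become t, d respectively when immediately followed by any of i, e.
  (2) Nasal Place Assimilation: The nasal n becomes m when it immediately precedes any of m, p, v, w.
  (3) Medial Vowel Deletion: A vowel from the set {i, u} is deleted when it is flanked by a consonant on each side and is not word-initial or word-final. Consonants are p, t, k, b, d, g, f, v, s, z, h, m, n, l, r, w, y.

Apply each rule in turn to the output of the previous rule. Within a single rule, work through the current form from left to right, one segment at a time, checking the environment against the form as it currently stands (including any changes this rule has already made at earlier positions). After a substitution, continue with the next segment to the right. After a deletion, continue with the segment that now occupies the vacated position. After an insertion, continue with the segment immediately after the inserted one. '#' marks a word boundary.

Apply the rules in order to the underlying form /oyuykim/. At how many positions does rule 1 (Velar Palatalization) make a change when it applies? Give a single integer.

1

(1) Velar Palatalization: [oyuykim] → [oyuytim]
(2) Nasal Place Assimilation: no change — [oyuytim]
(3) Medial Vowel Deletion: [oyuytim] → [oyytm]
Rule 1 changed 1 position(s).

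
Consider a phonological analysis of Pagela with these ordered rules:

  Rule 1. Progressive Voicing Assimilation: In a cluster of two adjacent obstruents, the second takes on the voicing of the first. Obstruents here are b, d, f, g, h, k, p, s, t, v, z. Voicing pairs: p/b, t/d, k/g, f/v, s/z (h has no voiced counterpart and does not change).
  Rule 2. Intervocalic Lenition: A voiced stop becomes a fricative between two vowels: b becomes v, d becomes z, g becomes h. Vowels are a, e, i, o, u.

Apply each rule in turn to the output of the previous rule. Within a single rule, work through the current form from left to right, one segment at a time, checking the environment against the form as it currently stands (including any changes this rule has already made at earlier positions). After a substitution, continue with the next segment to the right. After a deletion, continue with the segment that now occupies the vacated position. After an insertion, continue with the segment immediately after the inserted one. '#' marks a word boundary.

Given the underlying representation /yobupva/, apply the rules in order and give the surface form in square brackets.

Rule 1 Progressive Voicing Assimilation: [yobupva] → [yobupfa]
Rule 2 Intervocalic Lenition: [yobupfa] → [yovupfa]

[yovupfa]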